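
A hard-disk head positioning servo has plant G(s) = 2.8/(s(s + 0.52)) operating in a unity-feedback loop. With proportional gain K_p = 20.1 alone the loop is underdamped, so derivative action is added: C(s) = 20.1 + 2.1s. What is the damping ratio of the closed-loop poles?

Forward path: (20.1 + 2.1s)·2.8/(s(s+0.52)). The closed-loop characteristic equation is s² + (0.52 + 2.8·2.1)s + 2.8·20.1 = 0.
That is s² + 6.4s + 56.28 = 0, so ω_n = 7.502 rad/s and ζ = 6.4/(2·7.502) = 0.4266.

ζ = 0.427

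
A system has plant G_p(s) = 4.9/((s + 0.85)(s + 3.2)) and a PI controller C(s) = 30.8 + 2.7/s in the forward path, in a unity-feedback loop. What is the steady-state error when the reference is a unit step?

The open loop C(s)G_p(s) has a pole at the origin (type 1), so the static position error constant is infinite and e_ss = 1/(1+∞) = 0.

0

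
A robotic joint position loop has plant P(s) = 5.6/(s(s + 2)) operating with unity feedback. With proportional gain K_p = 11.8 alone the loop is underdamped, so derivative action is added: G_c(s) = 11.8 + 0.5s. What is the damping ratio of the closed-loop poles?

ζ = 0.295

Forward path: (11.8 + 0.5s)·5.6/(s(s+2)). The closed-loop characteristic equation is s² + (2 + 5.6·0.5)s + 5.6·11.8 = 0.
That is s² + 4.8s + 66.08 = 0, so ω_n = 8.129 rad/s and ζ = 4.8/(2·8.129) = 0.2952.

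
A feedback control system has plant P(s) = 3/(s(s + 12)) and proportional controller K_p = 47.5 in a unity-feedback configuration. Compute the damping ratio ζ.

ζ = 0.503

The closed-loop denominator is s(s+12) + 47.5·3 = s² + 12s + 142.5.
Matching s² + 2ζω_n s + ω_n²: ω_n = √142.5 = 11.94 rad/s and 2ζω_n = 12, so ζ = 12/(2·11.94) = 0.503.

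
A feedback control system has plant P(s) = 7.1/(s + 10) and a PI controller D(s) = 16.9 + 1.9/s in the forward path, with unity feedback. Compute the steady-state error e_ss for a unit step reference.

0

The open loop D(s)P(s) has a pole at the origin (type 1), so the static position error constant is infinite and e_ss = 1/(1+∞) = 0.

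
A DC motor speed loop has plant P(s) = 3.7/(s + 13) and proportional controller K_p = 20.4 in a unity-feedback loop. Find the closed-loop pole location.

s = -88.48

Closed-loop transfer function: T(s) = K_p·P(s)/(1 + K_p·P(s)) = 75.48/(s + 13 + 75.48) = 75.48/(s + 88.48).
The closed-loop pole is at s = −88.48.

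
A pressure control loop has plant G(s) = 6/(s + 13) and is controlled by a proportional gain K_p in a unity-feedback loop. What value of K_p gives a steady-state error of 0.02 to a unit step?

The loop is type 0, so e_ss(step) = 1/(1 + K_pos) with K_pos = K_p·G(0).
G(0) = 0.4615. Require 1/(1 + K_p·0.4615) = 0.02, so 1 + 0.4615·K_p = 50.
K_p = (50 − 1)/0.4615 = 106.

K_p = 106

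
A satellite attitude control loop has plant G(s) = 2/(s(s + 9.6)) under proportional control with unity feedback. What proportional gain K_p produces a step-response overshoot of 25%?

K_p = 70.7

From %OS = 100·exp(−πζ/√(1−ζ²)) = 25%, ζ = −ln(0.25)/√(π²+ln²(0.25)) = 0.4037.
Characteristic equation s² + 9.6s + 2K_p = 0 gives ζ = 9.6/(2√(2K_p)).
Setting ζ = 0.4037: √(2K_p) = 9.6/(2·0.4037) = 11.89, so K_p = 141.4/2 = 70.7.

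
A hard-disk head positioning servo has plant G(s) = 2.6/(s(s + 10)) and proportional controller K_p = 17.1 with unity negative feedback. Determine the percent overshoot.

The closed-loop denominator s² + 10s + 44.46 gives ω_n = √44.46 = 6.668 and ζ = 10/(2ω_n) = 0.7499.
%OS = 100·exp(−πζ/√(1−ζ²)) = 100·exp(−π·0.7499/√0.4377) = 2.84%.

2.84%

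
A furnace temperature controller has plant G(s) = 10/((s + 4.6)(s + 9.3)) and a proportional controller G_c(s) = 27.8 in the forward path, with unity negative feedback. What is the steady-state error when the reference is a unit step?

The loop is type 0. Static position error constant K_pos = G_c(0)·G(0) = 27.8·0.2338 = 6.498.
Steady-state error to a unit step: e_ss = 1/(1+K_pos) = 1/7.498 = 0.133.

0.133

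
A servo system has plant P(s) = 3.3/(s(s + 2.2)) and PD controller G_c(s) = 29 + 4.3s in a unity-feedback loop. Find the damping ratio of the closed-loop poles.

ζ = 0.838

Forward path: (29 + 4.3s)·3.3/(s(s+2.2)). The closed-loop characteristic equation is s² + (2.2 + 3.3·4.3)s + 3.3·29 = 0.
That is s² + 16.39s + 95.7 = 0, so ω_n = 9.783 rad/s and ζ = 16.39/(2·9.783) = 0.8377.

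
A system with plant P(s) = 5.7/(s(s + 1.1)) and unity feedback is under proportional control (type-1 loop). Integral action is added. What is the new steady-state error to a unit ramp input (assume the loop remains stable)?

The integrator raises the loop to type 2, so K_v → ∞ and e_ss to a ramp is zero.

0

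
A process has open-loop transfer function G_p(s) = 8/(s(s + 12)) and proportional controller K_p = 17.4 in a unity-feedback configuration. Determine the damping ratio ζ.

ζ = 0.509

1 + K_p·G_p(s) = 0 gives s² + 12s + 139.2 = 0.
Matching s² + 2ζω_n s + ω_n²: ω_n = √139.2 = 11.8 rad/s and 2ζω_n = 12, so ζ = 12/(2·11.8) = 0.509.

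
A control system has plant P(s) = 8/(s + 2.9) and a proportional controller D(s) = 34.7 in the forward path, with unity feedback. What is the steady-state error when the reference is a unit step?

The loop is type 0. Static position error constant K_pos = D(0)·P(0) = 34.7·2.759 = 95.72.
Steady-state error to a unit step: e_ss = 1/(1+K_pos) = 1/96.72 = 0.0103.

0.0103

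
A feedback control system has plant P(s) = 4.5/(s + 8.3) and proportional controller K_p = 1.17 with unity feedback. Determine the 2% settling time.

T_s ≈ 0.295 s

Closed-loop transfer function: T(s) = K_p·P(s)/(1 + K_p·P(s)) = 5.265/(s + 8.3 + 5.265) = 5.265/(s + 13.57).
Time constant τ = 1/13.57 = 0.07372 s, so the 2% settling time is about 4τ = 0.295 s.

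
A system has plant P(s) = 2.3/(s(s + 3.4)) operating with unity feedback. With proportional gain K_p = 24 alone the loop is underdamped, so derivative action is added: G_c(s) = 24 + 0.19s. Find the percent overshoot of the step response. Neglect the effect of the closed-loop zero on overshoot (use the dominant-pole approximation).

Forward path: (24 + 0.19s)·2.3/(s(s+3.4)). The closed-loop characteristic equation is s² + (3.4 + 2.3·0.19)s + 2.3·24 = 0.
That is s² + 3.837s + 55.2 = 0, so ω_n = 7.43 rad/s and ζ = 3.837/(2·7.43) = 0.2582.
%OS = 100·exp(−πζ/√(1−ζ²)) = 43.2%.

43.2%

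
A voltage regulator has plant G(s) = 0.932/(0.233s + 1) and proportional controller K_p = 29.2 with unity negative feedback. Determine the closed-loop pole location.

Closed loop: T(s) = K_p·G/(1+K_p·G) = 27.21/(0.233s + 1 + 27.21), with pole at s = −(1 + 27.21)/0.233 = −121.1.

s = -121.1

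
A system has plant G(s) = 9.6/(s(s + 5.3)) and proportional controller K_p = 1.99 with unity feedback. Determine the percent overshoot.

Closed-loop characteristic equation: s² + 5.3s + 19.1 = 0, so ω_n = 4.371 rad/s and ζ = 5.3/(2·4.371) = 0.6063.
%OS = 100·exp(−πζ/√(1−ζ²)) = 100·exp(−π·0.6063/√0.6324) = 9.12%.

9.12%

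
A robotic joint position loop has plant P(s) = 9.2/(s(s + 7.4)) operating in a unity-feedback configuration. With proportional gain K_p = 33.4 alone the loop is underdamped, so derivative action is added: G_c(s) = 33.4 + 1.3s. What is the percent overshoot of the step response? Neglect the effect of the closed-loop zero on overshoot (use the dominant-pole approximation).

12.5%

Forward path: (33.4 + 1.3s)·9.2/(s(s+7.4)). The closed-loop characteristic equation is s² + (7.4 + 9.2·1.3)s + 9.2·33.4 = 0.
That is s² + 19.36s + 307.3 = 0, so ω_n = 17.53 rad/s and ζ = 19.36/(2·17.53) = 0.5522.
%OS = 100·exp(−πζ/√(1−ζ²)) = 12.5%.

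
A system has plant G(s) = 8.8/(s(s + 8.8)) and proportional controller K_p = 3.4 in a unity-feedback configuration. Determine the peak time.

T_p = 0.967 s

Closed-loop characteristic equation: s² + 8.8s + 29.92 = 0, so ω_n = 5.47 rad/s and ζ = 8.8/(2·5.47) = 0.8044.
Damped frequency ω_d = ω_n√(1−ζ²) = 3.25 rad/s, so peak time T_p = π/ω_d = 0.967 s.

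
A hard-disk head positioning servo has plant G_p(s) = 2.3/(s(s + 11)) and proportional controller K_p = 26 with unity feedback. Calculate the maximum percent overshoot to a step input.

The closed-loop denominator s² + 11s + 59.8 gives ω_n = √59.8 = 7.733 and ζ = 11/(2ω_n) = 0.7112.
%OS = 100·exp(−πζ/√(1−ζ²)) = 100·exp(−π·0.7112/√0.4941) = 4.16%.

4.16%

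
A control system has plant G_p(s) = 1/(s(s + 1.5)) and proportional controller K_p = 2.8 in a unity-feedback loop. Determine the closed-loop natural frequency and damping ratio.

ω_n = 1.67 rad/s, ζ = 0.448

1 + K_p·G_p(s) = 0 gives s² + 1.5s + 2.8 = 0.
Matching s² + 2ζω_n s + ω_n²: ω_n = √2.8 = 1.673 rad/s and 2ζω_n = 1.5, so ζ = 1.5/(2·1.673) = 0.448.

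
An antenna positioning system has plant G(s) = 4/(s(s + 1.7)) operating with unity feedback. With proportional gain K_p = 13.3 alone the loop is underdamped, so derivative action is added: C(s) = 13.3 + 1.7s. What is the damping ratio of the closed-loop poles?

ζ = 0.583

Forward path: (13.3 + 1.7s)·4/(s(s+1.7)). The closed-loop characteristic equation is s² + (1.7 + 4·1.7)s + 4·13.3 = 0.
That is s² + 8.5s + 53.2 = 0, so ω_n = 7.294 rad/s and ζ = 8.5/(2·7.294) = 0.5827.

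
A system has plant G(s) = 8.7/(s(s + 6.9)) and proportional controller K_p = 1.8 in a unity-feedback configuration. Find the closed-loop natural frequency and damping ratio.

With unity feedback the closed-loop characteristic equation is s² + 6.9s + 1.8·8.7 = s² + 6.9s + 15.66 = 0.
So ω_n² = 15.66 ⇒ ω_n = 3.957 rad/s, and ζ = 6.9/(2ω_n) = 0.872.

ω_n = 3.96 rad/s, ζ = 0.872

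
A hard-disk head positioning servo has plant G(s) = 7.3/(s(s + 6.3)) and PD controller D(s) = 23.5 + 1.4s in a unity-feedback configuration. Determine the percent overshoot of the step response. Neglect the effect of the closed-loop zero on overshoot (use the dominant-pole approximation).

Forward path: (23.5 + 1.4s)·7.3/(s(s+6.3)). The closed-loop characteristic equation is s² + (6.3 + 7.3·1.4)s + 7.3·23.5 = 0.
That is s² + 16.52s + 171.5 = 0, so ω_n = 13.1 rad/s and ζ = 16.52/(2·13.1) = 0.6306.
%OS = 100·exp(−πζ/√(1−ζ²)) = 7.79%.

7.79%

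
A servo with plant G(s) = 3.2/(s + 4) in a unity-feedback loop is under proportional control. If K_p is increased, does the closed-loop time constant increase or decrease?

Closed-loop pole is at s = −(4+K_p·3.2); larger K_p moves it further left, so τ = 1/(4+K_p·3.2) decreases.

decrease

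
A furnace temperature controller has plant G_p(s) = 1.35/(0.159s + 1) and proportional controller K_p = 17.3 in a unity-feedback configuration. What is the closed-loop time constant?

τ = 0.00653 s

Closed loop: T(s) = K_p·G_p/(1+K_p·G_p) = 23.36/(0.159s + 1 + 23.36), with pole at s = −(1 + 23.36)/0.159 = −153.2.
Closed-loop time constant τ = 1/153.2 = 0.00653 s.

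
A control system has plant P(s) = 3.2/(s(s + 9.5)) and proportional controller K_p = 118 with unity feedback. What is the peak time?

T_p = 0.167 s

From 1 + K_pP(s) = 0: s² + 9.5s + 377.6 = 0 ⇒ ω_n = 19.43, ζ = 0.2444.
Damped frequency ω_d = ω_n√(1−ζ²) = 18.84 rad/s, so peak time T_p = π/ω_d = 0.167 s.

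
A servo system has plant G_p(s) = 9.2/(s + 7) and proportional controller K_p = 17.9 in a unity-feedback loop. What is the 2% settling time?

Closed-loop transfer function: T(s) = K_p·G_p(s)/(1 + K_p·G_p(s)) = 164.7/(s + 7 + 164.7) = 164.7/(s + 171.7).
Time constant τ = 1/171.7 = 0.005825 s, so the 2% settling time is about 4τ = 0.0233 s.

T_s ≈ 0.0233 s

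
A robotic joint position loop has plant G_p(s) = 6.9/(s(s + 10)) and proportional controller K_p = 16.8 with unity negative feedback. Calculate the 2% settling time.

T_s ≈ 0.8 s

The closed-loop denominator s² + 10s + 115.9 gives ω_n = √115.9 = 10.77 and ζ = 10/(2ω_n) = 0.4644.
2% settling time T_s ≈ 4/(ζω_n) = 4/5 = 0.8 s.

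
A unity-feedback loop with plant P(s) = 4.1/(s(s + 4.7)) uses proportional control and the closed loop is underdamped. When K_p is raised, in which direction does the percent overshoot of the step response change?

increase

Characteristic equation s² + 4.7s + K_p·4.1 = 0: raising K_p raises ω_n while 2ζω_n = 4.7 is fixed, so ζ falls and overshoot grows.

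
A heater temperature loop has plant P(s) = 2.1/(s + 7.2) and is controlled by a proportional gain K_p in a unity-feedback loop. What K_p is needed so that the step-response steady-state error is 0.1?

For a type-0 loop with proportional control, e_ss = 1/(1 + K_p·P(0)).
P(0) = 0.2917. Require 1/(1 + K_p·0.2917) = 0.1, so 1 + 0.2917·K_p = 10.
K_p = (10 − 1)/0.2917 = 30.9.

K_p = 30.9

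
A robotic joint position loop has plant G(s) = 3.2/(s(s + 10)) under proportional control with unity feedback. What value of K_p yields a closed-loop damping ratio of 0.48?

K_p = 33.9

Closed-loop characteristic equation: s² + 10s + K_p·3.2 = 0.
So ω_n = √(3.2K_p) and 2ζω_n = 10, giving ζ = 10/(2√(3.2K_p)).
Setting ζ = 0.48: √(3.2K_p) = 10/(2·0.48) = 10.42, so K_p = 108.5/3.2 = 33.9.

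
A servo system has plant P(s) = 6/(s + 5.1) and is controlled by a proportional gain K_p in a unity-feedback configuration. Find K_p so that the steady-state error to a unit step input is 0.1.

The loop is type 0, so e_ss(step) = 1/(1 + K_pos) with K_pos = K_p·P(0).
P(0) = 1.176. Require 1/(1 + K_p·1.176) = 0.1, so 1 + 1.176·K_p = 10.
K_p = (10 − 1)/1.176 = 7.65.

K_p = 7.65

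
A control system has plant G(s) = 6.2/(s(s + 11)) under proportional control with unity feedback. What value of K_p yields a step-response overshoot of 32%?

K_p = 42

From %OS = 100·exp(−πζ/√(1−ζ²)) = 32%, ζ = −ln(0.32)/√(π²+ln²(0.32)) = 0.341.
Characteristic equation s² + 11s + 6.2K_p = 0 gives ζ = 11/(2√(6.2K_p)).
Setting ζ = 0.341: √(6.2K_p) = 11/(2·0.341) = 16.13, so K_p = 260.2/6.2 = 42.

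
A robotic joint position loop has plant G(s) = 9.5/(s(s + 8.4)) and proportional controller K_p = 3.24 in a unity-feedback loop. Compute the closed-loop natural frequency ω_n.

ω_n = 5.55 rad/s

1 + K_p·G(s) = 0 gives s² + 8.4s + 30.78 = 0.
So ω_n² = 30.78 ⇒ ω_n = 5.548 rad/s, and ζ = 8.4/(2ω_n) = 0.757.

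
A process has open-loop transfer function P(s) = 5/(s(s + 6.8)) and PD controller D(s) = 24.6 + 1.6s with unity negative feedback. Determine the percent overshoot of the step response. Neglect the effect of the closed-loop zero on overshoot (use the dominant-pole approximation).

Forward path: (24.6 + 1.6s)·5/(s(s+6.8)). The closed-loop characteristic equation is s² + (6.8 + 5·1.6)s + 5·24.6 = 0.
That is s² + 14.8s + 123 = 0, so ω_n = 11.09 rad/s and ζ = 14.8/(2·11.09) = 0.6672.
%OS = 100·exp(−πζ/√(1−ζ²)) = 5.99%.

5.99%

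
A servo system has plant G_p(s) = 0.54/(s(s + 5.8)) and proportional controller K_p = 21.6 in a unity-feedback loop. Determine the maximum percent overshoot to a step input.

0.641%

Closed-loop characteristic equation: s² + 5.8s + 11.66 = 0, so ω_n = 3.415 rad/s and ζ = 5.8/(2·3.415) = 0.8491.
%OS = 100·exp(−πζ/√(1−ζ²)) = 100·exp(−π·0.8491/√0.279) = 0.641%.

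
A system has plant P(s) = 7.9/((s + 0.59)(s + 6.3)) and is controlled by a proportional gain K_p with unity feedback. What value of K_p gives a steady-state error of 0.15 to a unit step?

Steady-state error for a unit step on this type-0 loop is 1/(1 + K_p·P(0)).
P(0) = 2.125. Require 1/(1 + K_p·2.125) = 0.15, so 1 + 2.125·K_p = 6.667.
K_p = (6.667 − 1)/2.125 = 2.67.

K_p = 2.67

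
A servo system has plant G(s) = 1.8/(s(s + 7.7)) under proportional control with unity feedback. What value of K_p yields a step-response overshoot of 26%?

K_p = 53

From %OS = 100·exp(−πζ/√(1−ζ²)) = 26%, ζ = −ln(0.26)/√(π²+ln²(0.26)) = 0.3941.
Characteristic equation s² + 7.7s + 1.8K_p = 0 gives ζ = 7.7/(2√(1.8K_p)).
Setting ζ = 0.3941: √(1.8K_p) = 7.7/(2·0.3941) = 9.769, so K_p = 95.44/1.8 = 53.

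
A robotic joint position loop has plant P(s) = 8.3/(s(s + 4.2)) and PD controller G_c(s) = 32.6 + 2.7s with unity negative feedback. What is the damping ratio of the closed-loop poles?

ζ = 0.809

Forward path: (32.6 + 2.7s)·8.3/(s(s+4.2)). The closed-loop characteristic equation is s² + (4.2 + 8.3·2.7)s + 8.3·32.6 = 0.
That is s² + 26.61s + 270.6 = 0, so ω_n = 16.45 rad/s and ζ = 26.61/(2·16.45) = 0.8088.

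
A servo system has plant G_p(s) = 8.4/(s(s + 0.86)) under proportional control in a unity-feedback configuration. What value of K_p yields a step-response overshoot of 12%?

From %OS = 100·exp(−πζ/√(1−ζ²)) = 12%, ζ = −ln(0.12)/√(π²+ln²(0.12)) = 0.5594.
Characteristic equation s² + 0.86s + 8.4K_p = 0 gives ζ = 0.86/(2√(8.4K_p)).
Setting ζ = 0.5594: √(8.4K_p) = 0.86/(2·0.5594) = 0.7687, so K_p = 0.5908/8.4 = 0.0703.

K_p = 0.0703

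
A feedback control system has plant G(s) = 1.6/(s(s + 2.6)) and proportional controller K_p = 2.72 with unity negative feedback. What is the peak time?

The closed-loop denominator s² + 2.6s + 4.352 gives ω_n = √4.352 = 2.086 and ζ = 2.6/(2ω_n) = 0.6232.
Damped frequency ω_d = ω_n√(1−ζ²) = 1.632 rad/s, so peak time T_p = π/ω_d = 1.93 s.

T_p = 1.93 s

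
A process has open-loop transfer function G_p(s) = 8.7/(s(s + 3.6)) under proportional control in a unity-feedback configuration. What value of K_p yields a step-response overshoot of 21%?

From %OS = 100·exp(−πζ/√(1−ζ²)) = 21%, ζ = −ln(0.21)/√(π²+ln²(0.21)) = 0.4449.
Characteristic equation s² + 3.6s + 8.7K_p = 0 gives ζ = 3.6/(2√(8.7K_p)).
Setting ζ = 0.4449: √(8.7K_p) = 3.6/(2·0.4449) = 4.046, so K_p = 16.37/8.7 = 1.88.

K_p = 1.88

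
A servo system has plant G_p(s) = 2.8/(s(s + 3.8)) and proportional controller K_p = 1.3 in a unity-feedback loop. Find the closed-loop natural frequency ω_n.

ω_n = 1.91 rad/s

1 + K_p·G_p(s) = 0 gives s² + 3.8s + 3.64 = 0.
Matching s² + 2ζω_n s + ω_n²: ω_n = √3.64 = 1.908 rad/s and 2ζω_n = 3.8, so ζ = 3.8/(2·1.908) = 0.996.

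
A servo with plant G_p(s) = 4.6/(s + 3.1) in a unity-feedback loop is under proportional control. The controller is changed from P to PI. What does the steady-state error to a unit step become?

Adding integral action puts a pole at s = 0 in the forward path, raising the system type to 1; a type-1 loop has zero steady-state error to a step.

0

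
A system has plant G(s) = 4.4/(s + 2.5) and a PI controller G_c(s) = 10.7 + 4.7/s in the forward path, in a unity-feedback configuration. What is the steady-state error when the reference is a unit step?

0

The open loop G_c(s)G(s) has a pole at the origin (type 1), so the static position error constant is infinite and e_ss = 1/(1+∞) = 0.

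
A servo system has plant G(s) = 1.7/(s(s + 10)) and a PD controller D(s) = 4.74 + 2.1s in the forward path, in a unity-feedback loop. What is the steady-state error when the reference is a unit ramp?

The loop has one pole at the origin (type 1). Velocity error constant K_v = lim_{s→0} s·D(s)G(s) = 4.74·1.7/10 = 0.8058.
Steady-state error to a unit ramp: e_ss = 1/K_v = 1.24.

1.24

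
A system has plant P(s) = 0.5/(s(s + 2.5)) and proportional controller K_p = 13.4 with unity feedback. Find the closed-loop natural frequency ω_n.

ω_n = 2.59 rad/s

With unity feedback the closed-loop characteristic equation is s² + 2.5s + 13.4·0.5 = s² + 2.5s + 6.7 = 0.
So ω_n² = 6.7 ⇒ ω_n = 2.588 rad/s, and ζ = 2.5/(2ω_n) = 0.483.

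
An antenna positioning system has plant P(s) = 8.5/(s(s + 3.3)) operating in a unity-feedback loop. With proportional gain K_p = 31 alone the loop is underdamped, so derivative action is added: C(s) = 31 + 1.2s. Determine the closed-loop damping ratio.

ζ = 0.416

Forward path: (31 + 1.2s)·8.5/(s(s+3.3)). The closed-loop characteristic equation is s² + (3.3 + 8.5·1.2)s + 8.5·31 = 0.
That is s² + 13.5s + 263.5 = 0, so ω_n = 16.23 rad/s and ζ = 13.5/(2·16.23) = 0.4158.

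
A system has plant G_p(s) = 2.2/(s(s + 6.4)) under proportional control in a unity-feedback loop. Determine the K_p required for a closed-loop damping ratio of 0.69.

Closed-loop characteristic equation: s² + 6.4s + K_p·2.2 = 0.
So ω_n = √(2.2K_p) and 2ζω_n = 6.4, giving ζ = 6.4/(2√(2.2K_p)).
Setting ζ = 0.69: √(2.2K_p) = 6.4/(2·0.69) = 4.638, so K_p = 21.51/2.2 = 9.78.

K_p = 9.78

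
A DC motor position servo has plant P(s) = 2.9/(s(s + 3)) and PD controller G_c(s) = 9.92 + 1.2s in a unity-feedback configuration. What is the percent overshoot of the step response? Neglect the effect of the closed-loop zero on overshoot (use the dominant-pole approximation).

9.24%

Forward path: (9.92 + 1.2s)·2.9/(s(s+3)). The closed-loop characteristic equation is s² + (3 + 2.9·1.2)s + 2.9·9.92 = 0.
That is s² + 6.48s + 28.77 = 0, so ω_n = 5.364 rad/s and ζ = 6.48/(2·5.364) = 0.6041.
%OS = 100·exp(−πζ/√(1−ζ²)) = 9.24%.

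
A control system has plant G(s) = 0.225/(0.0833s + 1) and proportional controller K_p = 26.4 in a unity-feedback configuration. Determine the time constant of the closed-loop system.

Closed loop: T(s) = K_p·G/(1+K_p·G) = 5.94/(0.0833s + 1 + 5.94), with pole at s = −(1 + 5.94)/0.0833 = −83.31.
Closed-loop time constant τ = 1/83.31 = 0.012 s.

τ = 0.012 s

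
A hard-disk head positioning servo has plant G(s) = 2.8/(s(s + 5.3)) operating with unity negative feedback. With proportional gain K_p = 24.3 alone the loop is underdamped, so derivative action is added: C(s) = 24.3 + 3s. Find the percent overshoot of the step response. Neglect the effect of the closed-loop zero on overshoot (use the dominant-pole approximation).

Forward path: (24.3 + 3s)·2.8/(s(s+5.3)). The closed-loop characteristic equation is s² + (5.3 + 2.8·3)s + 2.8·24.3 = 0.
That is s² + 13.7s + 68.04 = 0, so ω_n = 8.249 rad/s and ζ = 13.7/(2·8.249) = 0.8304.
%OS = 100·exp(−πζ/√(1−ζ²)) = 0.925%.

0.925%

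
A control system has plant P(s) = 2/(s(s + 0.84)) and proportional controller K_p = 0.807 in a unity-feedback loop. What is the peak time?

T_p = 2.62 s

From 1 + K_pP(s) = 0: s² + 0.84s + 1.614 = 0 ⇒ ω_n = 1.27, ζ = 0.3306.
Damped frequency ω_d = ω_n√(1−ζ²) = 1.199 rad/s, so peak time T_p = π/ω_d = 2.62 s.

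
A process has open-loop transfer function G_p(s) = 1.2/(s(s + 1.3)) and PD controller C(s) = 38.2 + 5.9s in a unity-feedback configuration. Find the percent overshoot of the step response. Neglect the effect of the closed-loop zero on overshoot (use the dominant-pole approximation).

Forward path: (38.2 + 5.9s)·1.2/(s(s+1.3)). The closed-loop characteristic equation is s² + (1.3 + 1.2·5.9)s + 1.2·38.2 = 0.
That is s² + 8.38s + 45.84 = 0, so ω_n = 6.771 rad/s and ζ = 8.38/(2·6.771) = 0.6189.
%OS = 100·exp(−πζ/√(1−ζ²)) = 8.42%.

8.42%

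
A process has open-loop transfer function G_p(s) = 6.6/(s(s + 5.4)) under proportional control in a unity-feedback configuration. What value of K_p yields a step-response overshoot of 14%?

K_p = 3.92

From %OS = 100·exp(−πζ/√(1−ζ²)) = 14%, ζ = −ln(0.14)/√(π²+ln²(0.14)) = 0.5305.
Characteristic equation s² + 5.4s + 6.6K_p = 0 gives ζ = 5.4/(2√(6.6K_p)).
Setting ζ = 0.5305: √(6.6K_p) = 5.4/(2·0.5305) = 5.089, so K_p = 25.9/6.6 = 3.92.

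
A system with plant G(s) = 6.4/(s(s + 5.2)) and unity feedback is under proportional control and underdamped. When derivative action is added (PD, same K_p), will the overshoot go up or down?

With PD the characteristic equation becomes s² + (a + K·K_d)s + K·K_p = 0; the damping term grows, ζ rises, overshoot falls.

decrease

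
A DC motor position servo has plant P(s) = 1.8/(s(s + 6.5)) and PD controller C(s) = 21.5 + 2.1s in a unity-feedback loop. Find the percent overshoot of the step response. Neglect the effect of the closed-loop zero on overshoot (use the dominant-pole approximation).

0.997%

Forward path: (21.5 + 2.1s)·1.8/(s(s+6.5)). The closed-loop characteristic equation is s² + (6.5 + 1.8·2.1)s + 1.8·21.5 = 0.
That is s² + 10.28s + 38.7 = 0, so ω_n = 6.221 rad/s and ζ = 10.28/(2·6.221) = 0.8262.
%OS = 100·exp(−πζ/√(1−ζ²)) = 0.997%.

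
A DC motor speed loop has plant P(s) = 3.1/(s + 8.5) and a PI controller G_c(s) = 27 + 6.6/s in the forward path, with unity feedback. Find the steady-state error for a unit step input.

The open loop G_c(s)P(s) has a pole at the origin (type 1), so the static position error constant is infinite and e_ss = 1/(1+∞) = 0.

0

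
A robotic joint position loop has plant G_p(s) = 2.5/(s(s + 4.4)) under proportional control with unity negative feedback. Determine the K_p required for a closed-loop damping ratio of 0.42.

K_p = 11

Closed-loop characteristic equation: s² + 4.4s + K_p·2.5 = 0.
So ω_n = √(2.5K_p) and 2ζω_n = 4.4, giving ζ = 4.4/(2√(2.5K_p)).
Setting ζ = 0.42: √(2.5K_p) = 4.4/(2·0.42) = 5.238, so K_p = 27.44/2.5 = 11.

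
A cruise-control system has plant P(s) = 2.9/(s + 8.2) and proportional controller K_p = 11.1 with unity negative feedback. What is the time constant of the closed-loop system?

τ = 0.0248 s

Closed-loop transfer function: T(s) = K_p·P(s)/(1 + K_p·P(s)) = 32.19/(s + 8.2 + 32.19) = 32.19/(s + 40.39).
Time constant τ = 1/40.39 = 0.0248 s.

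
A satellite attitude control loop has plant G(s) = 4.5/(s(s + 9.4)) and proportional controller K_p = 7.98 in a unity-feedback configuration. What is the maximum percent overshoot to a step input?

From 1 + K_pG(s) = 0: s² + 9.4s + 35.91 = 0 ⇒ ω_n = 5.992, ζ = 0.7843.
%OS = 100·exp(−πζ/√(1−ζ²)) = 100·exp(−π·0.7843/√0.3849) = 1.88%.

1.88%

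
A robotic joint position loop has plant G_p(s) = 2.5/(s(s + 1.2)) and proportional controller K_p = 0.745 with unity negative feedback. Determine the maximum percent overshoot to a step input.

21.5%

The closed-loop denominator s² + 1.2s + 1.863 gives ω_n = √1.863 = 1.365 and ζ = 1.2/(2ω_n) = 0.4396.
%OS = 100·exp(−πζ/√(1−ζ²)) = 100·exp(−π·0.4396/√0.8067) = 21.5%.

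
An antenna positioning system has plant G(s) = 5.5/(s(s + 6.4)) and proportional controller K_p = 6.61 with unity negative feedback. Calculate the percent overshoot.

The closed-loop denominator s² + 6.4s + 36.36 gives ω_n = √36.36 = 6.03 and ζ = 6.4/(2ω_n) = 0.5307.
%OS = 100·exp(−πζ/√(1−ζ²)) = 100·exp(−π·0.5307/√0.7183) = 14%.

14%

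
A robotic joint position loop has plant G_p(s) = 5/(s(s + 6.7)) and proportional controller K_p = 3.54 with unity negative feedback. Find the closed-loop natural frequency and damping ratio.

ω_n = 4.21 rad/s, ζ = 0.796

The closed-loop denominator is s(s+6.7) + 3.54·5 = s² + 6.7s + 17.7.
Matching s² + 2ζω_n s + ω_n²: ω_n = √17.7 = 4.207 rad/s and 2ζω_n = 6.7, so ζ = 6.7/(2·4.207) = 0.796.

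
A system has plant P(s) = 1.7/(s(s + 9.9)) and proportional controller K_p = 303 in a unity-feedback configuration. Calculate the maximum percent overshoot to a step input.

Closed-loop characteristic equation: s² + 9.9s + 515.1 = 0, so ω_n = 22.7 rad/s and ζ = 9.9/(2·22.7) = 0.2181.
%OS = 100·exp(−πζ/√(1−ζ²)) = 100·exp(−π·0.2181/√0.9524) = 49.6%.

49.6%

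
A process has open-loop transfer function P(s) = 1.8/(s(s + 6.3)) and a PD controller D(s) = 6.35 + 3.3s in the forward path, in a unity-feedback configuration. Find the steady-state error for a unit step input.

0

The open loop D(s)P(s) has a pole at the origin (type 1), so the static position error constant is infinite and e_ss = 1/(1+∞) = 0.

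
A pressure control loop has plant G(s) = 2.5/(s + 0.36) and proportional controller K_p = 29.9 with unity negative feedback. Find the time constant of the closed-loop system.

Closed-loop transfer function: T(s) = K_p·G(s)/(1 + K_p·G(s)) = 74.75/(s + 0.36 + 74.75) = 74.75/(s + 75.11).
Time constant τ = 1/75.11 = 0.0133 s.

τ = 0.0133 s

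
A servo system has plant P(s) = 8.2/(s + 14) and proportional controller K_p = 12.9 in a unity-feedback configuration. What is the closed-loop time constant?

τ = 0.00835 s

Closed-loop transfer function: T(s) = K_p·P(s)/(1 + K_p·P(s)) = 105.8/(s + 14 + 105.8) = 105.8/(s + 119.8).
Time constant τ = 1/119.8 = 0.00835 s.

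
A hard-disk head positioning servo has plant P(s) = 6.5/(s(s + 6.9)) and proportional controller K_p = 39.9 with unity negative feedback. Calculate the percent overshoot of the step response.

50.2%

Closed-loop characteristic equation: s² + 6.9s + 259.3 = 0, so ω_n = 16.1 rad/s and ζ = 6.9/(2·16.1) = 0.2142.
%OS = 100·exp(−πζ/√(1−ζ²)) = 100·exp(−π·0.2142/√0.9541) = 50.2%.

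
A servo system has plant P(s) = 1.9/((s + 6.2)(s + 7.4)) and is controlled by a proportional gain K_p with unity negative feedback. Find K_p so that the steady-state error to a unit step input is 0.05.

K_p = 459

Steady-state error for a unit step on this type-0 loop is 1/(1 + K_p·P(0)).
P(0) = 0.04141. Require 1/(1 + K_p·0.04141) = 0.05, so 1 + 0.04141·K_p = 20.
K_p = (20 − 1)/0.04141 = 459.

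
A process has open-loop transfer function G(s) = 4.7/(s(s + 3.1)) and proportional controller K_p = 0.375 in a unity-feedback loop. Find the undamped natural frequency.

The closed-loop denominator is s(s+3.1) + 0.375·4.7 = s² + 3.1s + 1.763.
So ω_n² = 1.763 ⇒ ω_n = 1.328 rad/s, and ζ = 3.1/(2ω_n) = 1.17.

ω_n = 1.33 rad/s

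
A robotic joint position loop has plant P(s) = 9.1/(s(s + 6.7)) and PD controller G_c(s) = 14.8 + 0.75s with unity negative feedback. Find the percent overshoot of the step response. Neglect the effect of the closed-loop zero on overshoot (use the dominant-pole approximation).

Forward path: (14.8 + 0.75s)·9.1/(s(s+6.7)). The closed-loop characteristic equation is s² + (6.7 + 9.1·0.75)s + 9.1·14.8 = 0.
That is s² + 13.52s + 134.7 = 0, so ω_n = 11.61 rad/s and ζ = 13.52/(2·11.61) = 0.5827.
%OS = 100·exp(−πζ/√(1−ζ²)) = 10.5%.

10.5%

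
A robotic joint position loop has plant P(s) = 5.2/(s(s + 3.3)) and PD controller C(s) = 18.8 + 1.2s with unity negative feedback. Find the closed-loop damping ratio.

ζ = 0.482

Forward path: (18.8 + 1.2s)·5.2/(s(s+3.3)). The closed-loop characteristic equation is s² + (3.3 + 5.2·1.2)s + 5.2·18.8 = 0.
That is s² + 9.54s + 97.76 = 0, so ω_n = 9.887 rad/s and ζ = 9.54/(2·9.887) = 0.4824.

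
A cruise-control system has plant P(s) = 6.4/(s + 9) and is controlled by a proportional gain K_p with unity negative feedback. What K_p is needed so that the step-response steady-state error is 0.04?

For a type-0 loop with proportional control, e_ss = 1/(1 + K_p·P(0)).
P(0) = 0.7111. Require 1/(1 + K_p·0.7111) = 0.04, so 1 + 0.7111·K_p = 25.
K_p = (25 − 1)/0.7111 = 33.8.

K_p = 33.8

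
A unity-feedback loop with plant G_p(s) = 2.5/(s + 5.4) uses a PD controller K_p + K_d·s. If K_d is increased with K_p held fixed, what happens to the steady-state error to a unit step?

unchanged

K_d affects only the transient (the s-coefficient); the DC loop gain, and hence e_ss, depends only on K_p.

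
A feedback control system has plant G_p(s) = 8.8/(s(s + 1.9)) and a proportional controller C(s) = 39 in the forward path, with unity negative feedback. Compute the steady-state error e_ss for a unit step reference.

0

The open loop C(s)G_p(s) has a pole at the origin (type 1), so the static position error constant is infinite and e_ss = 1/(1+∞) = 0.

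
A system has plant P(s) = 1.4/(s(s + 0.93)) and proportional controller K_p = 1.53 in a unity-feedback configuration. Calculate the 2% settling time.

T_s ≈ 8.6 s

From 1 + K_pP(s) = 0: s² + 0.93s + 2.142 = 0 ⇒ ω_n = 1.464, ζ = 0.3177.
2% settling time T_s ≈ 4/(ζω_n) = 4/0.465 = 8.6 s.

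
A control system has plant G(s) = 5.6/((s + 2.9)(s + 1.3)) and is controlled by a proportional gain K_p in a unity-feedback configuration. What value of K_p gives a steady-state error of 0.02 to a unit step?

For a type-0 loop with proportional control, e_ss = 1/(1 + K_p·G(0)).
G(0) = 1.485. Require 1/(1 + K_p·1.485) = 0.02, so 1 + 1.485·K_p = 50.
K_p = (50 − 1)/1.485 = 33.

K_p = 33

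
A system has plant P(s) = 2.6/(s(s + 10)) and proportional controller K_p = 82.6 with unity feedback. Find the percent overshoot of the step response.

32%

The closed-loop denominator s² + 10s + 214.8 gives ω_n = √214.8 = 14.65 and ζ = 10/(2ω_n) = 0.3412.
%OS = 100·exp(−πζ/√(1−ζ²)) = 100·exp(−π·0.3412/√0.8836) = 32%.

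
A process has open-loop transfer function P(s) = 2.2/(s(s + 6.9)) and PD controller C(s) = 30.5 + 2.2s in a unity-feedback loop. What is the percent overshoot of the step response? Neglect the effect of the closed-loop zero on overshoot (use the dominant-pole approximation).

Forward path: (30.5 + 2.2s)·2.2/(s(s+6.9)). The closed-loop characteristic equation is s² + (6.9 + 2.2·2.2)s + 2.2·30.5 = 0.
That is s² + 11.74s + 67.1 = 0, so ω_n = 8.191 rad/s and ζ = 11.74/(2·8.191) = 0.7166.
%OS = 100·exp(−πζ/√(1−ζ²)) = 3.96%.

3.96%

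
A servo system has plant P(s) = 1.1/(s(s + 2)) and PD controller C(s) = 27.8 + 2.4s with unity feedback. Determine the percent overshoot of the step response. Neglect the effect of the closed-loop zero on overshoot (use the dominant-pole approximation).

Forward path: (27.8 + 2.4s)·1.1/(s(s+2)). The closed-loop characteristic equation is s² + (2 + 1.1·2.4)s + 1.1·27.8 = 0.
That is s² + 4.64s + 30.58 = 0, so ω_n = 5.53 rad/s and ζ = 4.64/(2·5.53) = 0.4195.
%OS = 100·exp(−πζ/√(1−ζ²)) = 23.4%.

23.4%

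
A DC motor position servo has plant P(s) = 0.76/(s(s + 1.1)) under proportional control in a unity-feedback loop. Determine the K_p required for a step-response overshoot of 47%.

K_p = 7.29

From %OS = 100·exp(−πζ/√(1−ζ²)) = 47%, ζ = −ln(0.47)/√(π²+ln²(0.47)) = 0.2337.
Characteristic equation s² + 1.1s + 0.76K_p = 0 gives ζ = 1.1/(2√(0.76K_p)).
Setting ζ = 0.2337: √(0.76K_p) = 1.1/(2·0.2337) = 2.354, so K_p = 5.54/0.76 = 7.29.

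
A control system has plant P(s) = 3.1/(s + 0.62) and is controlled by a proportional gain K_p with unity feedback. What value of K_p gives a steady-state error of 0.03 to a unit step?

For a type-0 loop with proportional control, e_ss = 1/(1 + K_p·P(0)).
P(0) = 5. Require 1/(1 + K_p·5) = 0.03, so 1 + 5·K_p = 33.33.
K_p = (33.33 − 1)/5 = 6.47.

K_p = 6.47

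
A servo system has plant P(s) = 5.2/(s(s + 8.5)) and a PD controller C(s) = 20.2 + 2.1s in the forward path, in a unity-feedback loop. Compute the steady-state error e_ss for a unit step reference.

0

The open loop C(s)P(s) has a pole at the origin (type 1), so the static position error constant is infinite and e_ss = 1/(1+∞) = 0.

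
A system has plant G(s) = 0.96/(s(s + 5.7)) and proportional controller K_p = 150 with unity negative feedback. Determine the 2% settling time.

T_s ≈ 1.4 s

From 1 + K_pG(s) = 0: s² + 5.7s + 144 = 0 ⇒ ω_n = 12, ζ = 0.2375.
2% settling time T_s ≈ 4/(ζω_n) = 4/2.85 = 1.4 s.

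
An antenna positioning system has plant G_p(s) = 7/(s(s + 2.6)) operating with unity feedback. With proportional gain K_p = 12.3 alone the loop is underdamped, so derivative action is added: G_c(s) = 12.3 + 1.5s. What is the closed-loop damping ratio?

Forward path: (12.3 + 1.5s)·7/(s(s+2.6)). The closed-loop characteristic equation is s² + (2.6 + 7·1.5)s + 7·12.3 = 0.
That is s² + 13.1s + 86.1 = 0, so ω_n = 9.279 rad/s and ζ = 13.1/(2·9.279) = 0.7059.

ζ = 0.706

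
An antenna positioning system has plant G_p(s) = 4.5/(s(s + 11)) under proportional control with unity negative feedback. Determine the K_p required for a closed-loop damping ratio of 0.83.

Closed-loop characteristic equation: s² + 11s + K_p·4.5 = 0.
So ω_n = √(4.5K_p) and 2ζω_n = 11, giving ζ = 11/(2√(4.5K_p)).
Setting ζ = 0.83: √(4.5K_p) = 11/(2·0.83) = 6.627, so K_p = 43.91/4.5 = 9.76.

K_p = 9.76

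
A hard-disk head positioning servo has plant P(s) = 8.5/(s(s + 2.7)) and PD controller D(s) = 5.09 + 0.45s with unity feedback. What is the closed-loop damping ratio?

Forward path: (5.09 + 0.45s)·8.5/(s(s+2.7)). The closed-loop characteristic equation is s² + (2.7 + 8.5·0.45)s + 8.5·5.09 = 0.
That is s² + 6.525s + 43.27 = 0, so ω_n = 6.578 rad/s and ζ = 6.525/(2·6.578) = 0.496.

ζ = 0.496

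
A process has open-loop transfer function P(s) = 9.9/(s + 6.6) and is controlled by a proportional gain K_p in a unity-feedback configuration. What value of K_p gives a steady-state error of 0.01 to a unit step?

K_p = 66

Steady-state error for a unit step on this type-0 loop is 1/(1 + K_p·P(0)).
P(0) = 1.5. Require 1/(1 + K_p·1.5) = 0.01, so 1 + 1.5·K_p = 100.
K_p = (100 − 1)/1.5 = 66.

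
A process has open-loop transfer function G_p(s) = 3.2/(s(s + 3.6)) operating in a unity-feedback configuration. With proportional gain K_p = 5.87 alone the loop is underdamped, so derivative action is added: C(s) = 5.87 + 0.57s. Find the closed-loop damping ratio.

Forward path: (5.87 + 0.57s)·3.2/(s(s+3.6)). The closed-loop characteristic equation is s² + (3.6 + 3.2·0.57)s + 3.2·5.87 = 0.
That is s² + 5.424s + 18.78 = 0, so ω_n = 4.334 rad/s and ζ = 5.424/(2·4.334) = 0.6257.

ζ = 0.626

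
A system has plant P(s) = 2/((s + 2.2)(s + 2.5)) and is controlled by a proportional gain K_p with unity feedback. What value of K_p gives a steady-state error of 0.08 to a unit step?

K_p = 31.6

For a type-0 loop with proportional control, e_ss = 1/(1 + K_p·P(0)).
P(0) = 0.3636. Require 1/(1 + K_p·0.3636) = 0.08, so 1 + 0.3636·K_p = 12.5.
K_p = (12.5 − 1)/0.3636 = 31.6.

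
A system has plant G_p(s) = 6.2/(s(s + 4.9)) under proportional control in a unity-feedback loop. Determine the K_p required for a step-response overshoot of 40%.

K_p = 12.3

From %OS = 100·exp(−πζ/√(1−ζ²)) = 40%, ζ = −ln(0.4)/√(π²+ln²(0.4)) = 0.28.
Characteristic equation s² + 4.9s + 6.2K_p = 0 gives ζ = 4.9/(2√(6.2K_p)).
Setting ζ = 0.28: √(6.2K_p) = 4.9/(2·0.28) = 8.75, so K_p = 76.56/6.2 = 12.3.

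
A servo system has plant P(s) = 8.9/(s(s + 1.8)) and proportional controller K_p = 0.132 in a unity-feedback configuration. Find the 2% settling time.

T_s ≈ 4.44 s

The closed-loop denominator s² + 1.8s + 1.175 gives ω_n = √1.175 = 1.084 and ζ = 1.8/(2ω_n) = 0.8303.
2% settling time T_s ≈ 4/(ζω_n) = 4/0.9 = 4.44 s.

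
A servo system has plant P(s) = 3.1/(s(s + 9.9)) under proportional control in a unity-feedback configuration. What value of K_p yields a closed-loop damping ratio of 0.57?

K_p = 24.3

Closed-loop characteristic equation: s² + 9.9s + K_p·3.1 = 0.
So ω_n = √(3.1K_p) and 2ζω_n = 9.9, giving ζ = 9.9/(2√(3.1K_p)).
Setting ζ = 0.57: √(3.1K_p) = 9.9/(2·0.57) = 8.684, so K_p = 75.42/3.1 = 24.3.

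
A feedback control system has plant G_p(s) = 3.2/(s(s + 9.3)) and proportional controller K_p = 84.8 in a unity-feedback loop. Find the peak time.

T_p = 0.199 s

The closed-loop denominator s² + 9.3s + 271.4 gives ω_n = √271.4 = 16.47 and ζ = 9.3/(2ω_n) = 0.2823.
Damped frequency ω_d = ω_n√(1−ζ²) = 15.8 rad/s, so peak time T_p = π/ω_d = 0.199 s.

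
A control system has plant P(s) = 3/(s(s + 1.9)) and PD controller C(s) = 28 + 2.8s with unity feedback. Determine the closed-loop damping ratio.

Forward path: (28 + 2.8s)·3/(s(s+1.9)). The closed-loop characteristic equation is s² + (1.9 + 3·2.8)s + 3·28 = 0.
That is s² + 10.3s + 84 = 0, so ω_n = 9.165 rad/s and ζ = 10.3/(2·9.165) = 0.5619.

ζ = 0.562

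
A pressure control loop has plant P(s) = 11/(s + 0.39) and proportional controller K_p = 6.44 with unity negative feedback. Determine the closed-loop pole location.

Closed-loop transfer function: T(s) = K_p·P(s)/(1 + K_p·P(s)) = 70.84/(s + 0.39 + 70.84) = 70.84/(s + 71.23).
The closed-loop pole is at s = −71.23.

s = -71.23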